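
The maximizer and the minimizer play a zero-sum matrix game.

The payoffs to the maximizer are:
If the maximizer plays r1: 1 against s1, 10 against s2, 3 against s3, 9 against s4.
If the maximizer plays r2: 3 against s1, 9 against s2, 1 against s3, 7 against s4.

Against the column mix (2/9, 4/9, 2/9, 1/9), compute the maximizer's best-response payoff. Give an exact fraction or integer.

19/3

r1: (1)·(2/9) + (10)·(4/9) + (3)·(2/9) + (9)·(1/9) = 19/3.
r2: (3)·(2/9) + (9)·(4/9) + (1)·(2/9) + (7)·(1/9) = 17/3.
The best pure response is r1 with expected payoff 19/3.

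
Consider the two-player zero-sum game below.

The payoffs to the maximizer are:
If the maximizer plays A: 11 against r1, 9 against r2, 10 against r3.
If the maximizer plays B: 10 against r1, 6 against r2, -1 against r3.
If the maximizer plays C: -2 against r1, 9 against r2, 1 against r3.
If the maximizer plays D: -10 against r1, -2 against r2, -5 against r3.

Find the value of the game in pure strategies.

Row minima: 9, -1, -2, -10 → the maximizer's maximin is 9.
Column maxima: 11, 9, 10 → the minimizer's minimax is 9.
They coincide at (A, r2), so the value is 9.

9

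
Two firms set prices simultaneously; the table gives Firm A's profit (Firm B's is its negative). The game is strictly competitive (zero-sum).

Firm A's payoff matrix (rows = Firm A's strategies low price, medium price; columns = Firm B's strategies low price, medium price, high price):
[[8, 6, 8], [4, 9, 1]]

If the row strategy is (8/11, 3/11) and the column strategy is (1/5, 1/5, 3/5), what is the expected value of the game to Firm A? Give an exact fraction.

32/5

Against (1/5, 1/5, 3/5), each row's expected payoff is low price: 38/5; medium price: 16/5.
Taking the (8/11, 3/11)-weighted average: (8/11)·(38/5) + (3/11)·(16/5) = 32/5.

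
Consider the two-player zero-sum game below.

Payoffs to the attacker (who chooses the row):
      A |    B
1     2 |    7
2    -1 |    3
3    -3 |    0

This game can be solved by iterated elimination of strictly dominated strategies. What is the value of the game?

2

Row 2 is strictly dominated by row 1 (2>-1, 7>3); eliminate 2.
Column B is strictly dominated by A for the defender (2<7, -3<0); eliminate B.
Row 3 is strictly dominated by row 1 (2>-3); eliminate 3.
Only (1, A) remains, with payoff 2.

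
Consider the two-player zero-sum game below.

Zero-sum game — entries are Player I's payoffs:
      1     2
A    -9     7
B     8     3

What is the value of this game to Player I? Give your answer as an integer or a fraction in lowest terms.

83/21

Row minima are -9 and 3, so Player I's maximin is 3; column maxima are 8 and 7, so Player II's minimax is 7. These differ, so the equilibrium is in mixed strategies.
Let Player I play A with probability p. Player II is indifferent when −9p + 8(1−p) = 7p + 3(1−p), giving p = 5/21.
Let Player II play 1 with probability q. Player I is indifferent when −9q + 7(1−q) = 8q + 3(1−q), giving q = 4/21.
The value is -9·(4/21) + (7)·(17/21) = 83/21.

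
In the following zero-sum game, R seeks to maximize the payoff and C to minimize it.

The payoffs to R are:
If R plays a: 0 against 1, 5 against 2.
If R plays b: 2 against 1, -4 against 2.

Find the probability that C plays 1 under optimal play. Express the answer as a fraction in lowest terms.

Row minima are 0 and -4, so R's maximin is 0; column maxima are 2 and 5, so C's minimax is 2. These differ, so the equilibrium is in mixed strategies.
Let C play 1 with probability q. R is indifferent when 5(1−q) = 2q − 4(1−q), giving q = 9/11.

9/11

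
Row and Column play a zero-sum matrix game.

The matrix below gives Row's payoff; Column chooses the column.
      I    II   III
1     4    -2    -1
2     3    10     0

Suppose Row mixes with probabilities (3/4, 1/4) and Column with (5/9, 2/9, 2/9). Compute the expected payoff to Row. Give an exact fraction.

Against (5/9, 2/9, 2/9), each row's expected payoff is 1: 14/9; 2: 35/9.
Taking the (3/4, 1/4)-weighted average: (3/4)·(14/9) + (1/4)·(35/9) = 77/36.

77/36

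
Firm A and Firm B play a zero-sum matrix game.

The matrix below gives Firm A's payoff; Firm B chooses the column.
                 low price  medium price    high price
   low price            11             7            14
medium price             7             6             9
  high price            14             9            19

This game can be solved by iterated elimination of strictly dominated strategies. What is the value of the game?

9

Column high price is strictly dominated by low price for Firm B (11<14, 7<9, 14<19); eliminate high price.
Column low price is strictly dominated by medium price for Firm B (7<11, 6<7, 9<14); eliminate low price.
Row low price is strictly dominated by row high price (9>7); eliminate low price.
Row medium price is strictly dominated by row high price (9>6); eliminate medium price.
Only (high price, medium price) remains, with payoff 9.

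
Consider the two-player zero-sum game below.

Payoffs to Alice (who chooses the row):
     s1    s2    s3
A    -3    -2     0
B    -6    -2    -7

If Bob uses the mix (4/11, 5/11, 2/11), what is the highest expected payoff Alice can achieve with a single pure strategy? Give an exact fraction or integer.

-2

A: (-3)·(4/11) + (-2)·(5/11) + (0)·(2/11) = -2.
B: (-6)·(4/11) + (-2)·(5/11) + (-7)·(2/11) = -48/11.
The best pure response is A with expected payoff -2.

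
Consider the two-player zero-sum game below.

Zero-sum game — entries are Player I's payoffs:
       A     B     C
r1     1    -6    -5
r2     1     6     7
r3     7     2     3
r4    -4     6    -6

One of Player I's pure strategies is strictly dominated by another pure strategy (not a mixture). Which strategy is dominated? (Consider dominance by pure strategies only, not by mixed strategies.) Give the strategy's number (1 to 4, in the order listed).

Compare r1 with r3: 7 > 1, 2 > -6, 3 > -5.
So r3 strictly dominates r1 for Player I; r1 is strictly dominated.

1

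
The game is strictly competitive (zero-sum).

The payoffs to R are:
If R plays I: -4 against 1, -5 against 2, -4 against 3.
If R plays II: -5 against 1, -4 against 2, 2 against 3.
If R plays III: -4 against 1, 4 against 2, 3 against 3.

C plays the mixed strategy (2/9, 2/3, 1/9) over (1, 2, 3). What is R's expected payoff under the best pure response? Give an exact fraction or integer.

I: (-4)·(2/9) + (-5)·(2/3) + (-4)·(1/9) = -14/3.
II: (-5)·(2/9) + (-4)·(2/3) + (2)·(1/9) = -32/9.
III: (-4)·(2/9) + (4)·(2/3) + (3)·(1/9) = 19/9.
The best pure response is III with expected payoff 19/9.

19/9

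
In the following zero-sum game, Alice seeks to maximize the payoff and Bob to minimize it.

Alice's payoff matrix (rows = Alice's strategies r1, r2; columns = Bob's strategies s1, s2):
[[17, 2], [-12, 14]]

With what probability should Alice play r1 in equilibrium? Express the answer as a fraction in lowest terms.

26/41

Row minima are 2 and -12, so Alice's maximin is 2; column maxima are 17 and 14, so Bob's minimax is 14. These differ, so the equilibrium is in mixed strategies.
Let Alice play r1 with probability p. Bob is indifferent when 17p − 12(1−p) = 2p + 14(1−p), giving p = 26/41.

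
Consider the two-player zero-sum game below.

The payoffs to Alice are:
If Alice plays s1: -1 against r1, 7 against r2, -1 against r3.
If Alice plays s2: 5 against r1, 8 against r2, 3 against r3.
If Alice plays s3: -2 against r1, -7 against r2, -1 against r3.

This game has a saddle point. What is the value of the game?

Row minima: -1, 3, -7 → Alice's maximin is 3.
Column maxima: 5, 8, 3 → Bob's minimax is 3.
They coincide at (s2, r3), so the value is 3.

3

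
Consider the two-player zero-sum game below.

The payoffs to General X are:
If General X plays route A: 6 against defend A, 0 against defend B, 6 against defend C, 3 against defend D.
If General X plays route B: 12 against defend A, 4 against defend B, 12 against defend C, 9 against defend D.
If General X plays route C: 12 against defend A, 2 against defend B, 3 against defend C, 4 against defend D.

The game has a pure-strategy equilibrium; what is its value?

Row minima: 0, 4, 2 → General X's maximin is 4.
Column maxima: 12, 4, 12, 9 → General Y's minimax is 4.
They coincide at (route B, defend B), so the value is 4.

4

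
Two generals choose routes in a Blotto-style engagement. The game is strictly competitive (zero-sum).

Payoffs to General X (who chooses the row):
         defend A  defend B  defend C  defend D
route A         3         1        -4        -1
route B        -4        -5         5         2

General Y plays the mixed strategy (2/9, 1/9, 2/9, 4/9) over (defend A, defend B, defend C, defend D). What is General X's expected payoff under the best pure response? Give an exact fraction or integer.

route A: (3)·(2/9) + (1)·(1/9) + (-4)·(2/9) + (-1)·(4/9) = -5/9.
route B: (-4)·(2/9) + (-5)·(1/9) + (5)·(2/9) + (2)·(4/9) = 5/9.
The best pure response is route B with expected payoff 5/9.

5/9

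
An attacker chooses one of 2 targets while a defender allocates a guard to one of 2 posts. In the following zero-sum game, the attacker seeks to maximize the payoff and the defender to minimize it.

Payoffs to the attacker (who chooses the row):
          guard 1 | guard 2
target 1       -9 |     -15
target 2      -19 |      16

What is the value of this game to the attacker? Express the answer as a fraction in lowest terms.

Row minima are -15 and -19, so the attacker's maximin is -15; column maxima are -9 and 16, so the defender's minimax is -9. These differ, so the equilibrium is in mixed strategies.
Let the attacker play target 1 with probability p. The defender is indifferent when −9p − 19(1−p) = −15p + 16(1−p), giving p = 35/41.
Let the defender play guard 1 with probability q. The attacker is indifferent when −9q − 15(1−q) = −19q + 16(1−q), giving q = 31/41.
The value is -9·(31/41) + (-15)·(10/41) = -429/41.

-429/41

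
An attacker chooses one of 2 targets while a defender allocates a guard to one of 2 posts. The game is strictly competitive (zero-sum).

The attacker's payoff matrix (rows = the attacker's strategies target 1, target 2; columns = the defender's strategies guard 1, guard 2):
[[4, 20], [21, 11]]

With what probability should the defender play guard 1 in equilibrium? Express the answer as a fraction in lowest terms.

Row minima are 4 and 11, so the attacker's maximin is 11; column maxima are 21 and 20, so the defender's minimax is 20. These differ, so the equilibrium is in mixed strategies.
Let the defender play guard 1 with probability q. The attacker is indifferent when 4q + 20(1−q) = 21q + 11(1−q), giving q = 9/26.

9/26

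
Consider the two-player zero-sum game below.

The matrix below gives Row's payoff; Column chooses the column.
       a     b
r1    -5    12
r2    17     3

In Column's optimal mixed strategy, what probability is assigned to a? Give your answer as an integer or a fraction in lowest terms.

Row minima are -5 and 3, so Row's maximin is 3; column maxima are 17 and 12, so Column's minimax is 12. These differ, so the equilibrium is in mixed strategies.
Let Column play a with probability q. Row is indifferent when −5q + 12(1−q) = 17q + 3(1−q), giving q = 9/31.

9/31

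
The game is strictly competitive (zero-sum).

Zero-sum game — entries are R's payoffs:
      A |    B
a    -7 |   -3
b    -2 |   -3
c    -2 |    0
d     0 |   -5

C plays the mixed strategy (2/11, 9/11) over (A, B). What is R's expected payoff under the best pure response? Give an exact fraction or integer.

-4/11

a: (-7)·(2/11) + (-3)·(9/11) = -41/11.
b: (-2)·(2/11) + (-3)·(9/11) = -31/11.
c: (-2)·(2/11) + (0)·(9/11) = -4/11.
d: (0)·(2/11) + (-5)·(9/11) = -45/11.
The best pure response is c with expected payoff -4/11.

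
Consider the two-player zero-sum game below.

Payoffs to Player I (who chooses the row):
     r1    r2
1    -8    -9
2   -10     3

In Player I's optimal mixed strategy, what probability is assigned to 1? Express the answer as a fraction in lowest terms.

13/14

Row minima are -9 and -10, so Player I's maximin is -9; column maxima are -8 and 3, so Player II's minimax is -8. These differ, so the equilibrium is in mixed strategies.
Let Player I play 1 with probability p. Player II is indifferent when −8p − 10(1−p) = −9p + 3(1−p), giving p = 13/14.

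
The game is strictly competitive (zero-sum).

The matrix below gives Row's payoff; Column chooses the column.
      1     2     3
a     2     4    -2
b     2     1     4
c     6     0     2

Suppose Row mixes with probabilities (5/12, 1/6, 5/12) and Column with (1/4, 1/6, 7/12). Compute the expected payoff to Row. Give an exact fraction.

Against (1/4, 1/6, 7/12), each row's expected payoff is a: 0; b: 3; c: 8/3.
Taking the (5/12, 1/6, 5/12)-weighted average: (5/12)·(0) + (1/6)·(3) + (5/12)·(8/3) = 29/18.

29/18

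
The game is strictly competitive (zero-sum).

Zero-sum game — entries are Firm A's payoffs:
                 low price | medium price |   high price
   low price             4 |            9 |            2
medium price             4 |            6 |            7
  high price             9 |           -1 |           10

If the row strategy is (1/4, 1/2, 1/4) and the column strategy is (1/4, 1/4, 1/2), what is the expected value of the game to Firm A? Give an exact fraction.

Against (1/4, 1/4, 1/2), each row's expected payoff is low price: 17/4; medium price: 6; high price: 7.
Taking the (1/4, 1/2, 1/4)-weighted average: (1/4)·(17/4) + (1/2)·(6) + (1/4)·(7) = 93/16.

93/16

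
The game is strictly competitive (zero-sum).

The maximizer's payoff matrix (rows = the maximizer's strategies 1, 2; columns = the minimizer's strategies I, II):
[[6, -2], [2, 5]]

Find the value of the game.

Row minima are -2 and 2, so the maximizer's maximin is 2; column maxima are 6 and 5, so the minimizer's minimax is 5. These differ, so the equilibrium is in mixed strategies.
Let the maximizer play 1 with probability p. The minimizer is indifferent when 6p + 2(1−p) = −2p + 5(1−p), giving p = 3/11.
Let the minimizer play I with probability q. The maximizer is indifferent when 6q − 2(1−q) = 2q + 5(1−q), giving q = 7/11.
The value is 6·(7/11) + (-2)·(4/11) = 34/11.

34/11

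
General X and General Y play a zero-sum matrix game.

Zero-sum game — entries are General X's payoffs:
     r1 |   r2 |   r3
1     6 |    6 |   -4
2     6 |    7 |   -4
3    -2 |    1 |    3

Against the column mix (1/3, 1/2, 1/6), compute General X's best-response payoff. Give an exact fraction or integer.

1: (6)·(1/3) + (6)·(1/2) + (-4)·(1/6) = 13/3.
2: (6)·(1/3) + (7)·(1/2) + (-4)·(1/6) = 29/6.
3: (-2)·(1/3) + (1)·(1/2) + (3)·(1/6) = 1/3.
The best pure response is 2 with expected payoff 29/6.

29/6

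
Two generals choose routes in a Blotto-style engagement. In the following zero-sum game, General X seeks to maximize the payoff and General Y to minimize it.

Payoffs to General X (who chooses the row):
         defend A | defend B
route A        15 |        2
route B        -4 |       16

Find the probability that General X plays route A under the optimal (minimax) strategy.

Row minima are 2 and -4, so General X's maximin is 2; column maxima are 15 and 16, so General Y's minimax is 15. These differ, so the equilibrium is in mixed strategies.
Let General X play route A with probability p. General Y is indifferent when 15p − 4(1−p) = 2p + 16(1−p), giving p = 20/33.

20/33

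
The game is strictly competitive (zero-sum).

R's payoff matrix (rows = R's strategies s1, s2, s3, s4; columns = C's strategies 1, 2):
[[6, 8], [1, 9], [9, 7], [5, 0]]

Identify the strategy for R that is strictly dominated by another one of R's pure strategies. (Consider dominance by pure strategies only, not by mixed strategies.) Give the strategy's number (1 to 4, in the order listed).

Compare s4 with s1: 6 > 5, 8 > 0.
So s1 strictly dominates s4 for R; s4 is strictly dominated.

4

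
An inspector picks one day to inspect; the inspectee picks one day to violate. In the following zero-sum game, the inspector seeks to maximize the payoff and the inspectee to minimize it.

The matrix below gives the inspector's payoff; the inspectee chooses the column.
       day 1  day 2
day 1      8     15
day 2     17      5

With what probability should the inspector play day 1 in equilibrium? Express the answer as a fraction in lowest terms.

12/19

Row minima are 8 and 5, so the inspector's maximin is 8; column maxima are 17 and 15, so the inspectee's minimax is 15. These differ, so the equilibrium is in mixed strategies.
Let the inspector play day 1 with probability p. The inspectee is indifferent when 8p + 17(1−p) = 15p + 5(1−p), giving p = 12/19.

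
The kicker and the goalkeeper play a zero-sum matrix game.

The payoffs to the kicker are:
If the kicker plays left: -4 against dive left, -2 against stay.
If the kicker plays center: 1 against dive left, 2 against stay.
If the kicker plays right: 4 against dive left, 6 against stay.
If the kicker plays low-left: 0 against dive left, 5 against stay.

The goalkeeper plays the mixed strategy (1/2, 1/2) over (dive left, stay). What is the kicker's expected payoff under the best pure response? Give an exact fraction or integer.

5

left: (-4)·(1/2) + (-2)·(1/2) = -3.
center: (1)·(1/2) + (2)·(1/2) = 3/2.
right: (4)·(1/2) + (6)·(1/2) = 5.
low-left: (0)·(1/2) + (5)·(1/2) = 5/2.
The best pure response is right with expected payoff 5.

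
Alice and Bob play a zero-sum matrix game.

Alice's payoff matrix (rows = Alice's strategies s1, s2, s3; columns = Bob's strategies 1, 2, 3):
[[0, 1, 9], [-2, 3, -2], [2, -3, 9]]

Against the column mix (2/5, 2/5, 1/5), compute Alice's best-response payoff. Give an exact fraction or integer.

11/5

s1: (0)·(2/5) + (1)·(2/5) + (9)·(1/5) = 11/5.
s2: (-2)·(2/5) + (3)·(2/5) + (-2)·(1/5) = 0.
s3: (2)·(2/5) + (-3)·(2/5) + (9)·(1/5) = 7/5.
The best pure response is s1 with expected payoff 11/5.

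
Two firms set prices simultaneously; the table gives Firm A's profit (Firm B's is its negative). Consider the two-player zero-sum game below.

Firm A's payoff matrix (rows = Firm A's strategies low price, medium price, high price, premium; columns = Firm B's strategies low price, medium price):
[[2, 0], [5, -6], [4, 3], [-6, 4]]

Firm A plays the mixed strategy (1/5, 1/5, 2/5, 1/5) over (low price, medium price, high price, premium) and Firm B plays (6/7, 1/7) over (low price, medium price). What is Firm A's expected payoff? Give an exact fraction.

58/35

Against (6/7, 1/7), each row's expected payoff is low price: 12/7; medium price: 24/7; high price: 27/7; premium: -32/7.
Taking the (1/5, 1/5, 2/5, 1/5)-weighted average: (1/5)·(12/7) + (1/5)·(24/7) + (2/5)·(27/7) + (1/5)·(-32/7) = 58/35.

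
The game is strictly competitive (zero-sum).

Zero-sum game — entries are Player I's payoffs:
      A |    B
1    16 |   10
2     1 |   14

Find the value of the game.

Row minima are 10 and 1, so Player I's maximin is 10; column maxima are 16 and 14, so Player II's minimax is 14. These differ, so the equilibrium is in mixed strategies.
Let Player I play 1 with probability p. Player II is indifferent when 16p + (1−p) = 10p + 14(1−p), giving p = 13/19.
Let Player II play A with probability q. Player I is indifferent when 16q + 10(1−q) = q + 14(1−q), giving q = 4/19.
The value is 16·(4/19) + (10)·(15/19) = 214/19.

214/19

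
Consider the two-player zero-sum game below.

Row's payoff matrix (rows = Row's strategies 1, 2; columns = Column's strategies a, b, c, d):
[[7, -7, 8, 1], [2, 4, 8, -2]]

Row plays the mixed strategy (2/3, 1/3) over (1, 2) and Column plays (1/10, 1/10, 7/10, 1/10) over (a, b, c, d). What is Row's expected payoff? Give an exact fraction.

29/5

Against (1/10, 1/10, 7/10, 1/10), each row's expected payoff is 1: 57/10; 2: 6.
Taking the (2/3, 1/3)-weighted average: (2/3)·(57/10) + (1/3)·(6) = 29/5.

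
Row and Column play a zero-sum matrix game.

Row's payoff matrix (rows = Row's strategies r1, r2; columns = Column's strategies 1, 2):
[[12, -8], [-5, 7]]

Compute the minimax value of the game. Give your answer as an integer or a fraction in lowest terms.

Row minima are -8 and -5, so Row's maximin is -5; column maxima are 12 and 7, so Column's minimax is 7. These differ, so the equilibrium is in mixed strategies.
Let Row play r1 with probability p. Column is indifferent when 12p − 5(1−p) = −8p + 7(1−p), giving p = 3/8.
Let Column play 1 with probability q. Row is indifferent when 12q − 8(1−q) = −5q + 7(1−q), giving q = 15/32.
The value is 12·(15/32) + (-8)·(17/32) = 11/8.

11/8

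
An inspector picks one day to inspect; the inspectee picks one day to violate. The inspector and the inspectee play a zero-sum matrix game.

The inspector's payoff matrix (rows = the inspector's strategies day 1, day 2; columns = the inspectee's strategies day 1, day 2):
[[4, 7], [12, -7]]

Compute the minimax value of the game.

Row minima are 4 and -7, so the inspector's maximin is 4; column maxima are 12 and 7, so the inspectee's minimax is 7. These differ, so the equilibrium is in mixed strategies.
Let the inspector play day 1 with probability p. The inspectee is indifferent when 4p + 12(1−p) = 7p − 7(1−p), giving p = 19/22.
Let the inspectee play day 1 with probability q. The inspector is indifferent when 4q + 7(1−q) = 12q − 7(1−q), giving q = 7/11.
The value is 4·(7/11) + (7)·(4/11) = 56/11.

56/11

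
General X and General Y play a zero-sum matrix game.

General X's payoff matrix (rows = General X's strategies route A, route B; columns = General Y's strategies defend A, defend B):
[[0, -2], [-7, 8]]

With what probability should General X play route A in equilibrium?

Row minima are -2 and -7, so General X's maximin is -2; column maxima are 0 and 8, so General Y's minimax is 0. These differ, so the equilibrium is in mixed strategies.
Let General X play route A with probability p. General Y is indifferent when −7(1−p) = −2p + 8(1−p), giving p = 15/17.

15/17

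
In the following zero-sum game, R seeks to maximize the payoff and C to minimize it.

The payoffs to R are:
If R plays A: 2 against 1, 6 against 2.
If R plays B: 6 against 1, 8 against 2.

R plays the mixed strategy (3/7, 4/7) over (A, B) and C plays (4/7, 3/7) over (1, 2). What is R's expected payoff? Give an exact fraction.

270/49

Against (4/7, 3/7), each row's expected payoff is A: 26/7; B: 48/7.
Taking the (3/7, 4/7)-weighted average: (3/7)·(26/7) + (4/7)·(48/7) = 270/49.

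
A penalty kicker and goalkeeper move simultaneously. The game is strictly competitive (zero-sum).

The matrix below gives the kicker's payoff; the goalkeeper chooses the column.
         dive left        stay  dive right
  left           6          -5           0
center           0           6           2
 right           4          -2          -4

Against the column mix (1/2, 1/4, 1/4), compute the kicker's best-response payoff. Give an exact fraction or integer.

left: (6)·(1/2) + (-5)·(1/4) + (0)·(1/4) = 7/4.
center: (0)·(1/2) + (6)·(1/4) + (2)·(1/4) = 2.
right: (4)·(1/2) + (-2)·(1/4) + (-4)·(1/4) = 1/2.
The best pure response is center with expected payoff 2.

2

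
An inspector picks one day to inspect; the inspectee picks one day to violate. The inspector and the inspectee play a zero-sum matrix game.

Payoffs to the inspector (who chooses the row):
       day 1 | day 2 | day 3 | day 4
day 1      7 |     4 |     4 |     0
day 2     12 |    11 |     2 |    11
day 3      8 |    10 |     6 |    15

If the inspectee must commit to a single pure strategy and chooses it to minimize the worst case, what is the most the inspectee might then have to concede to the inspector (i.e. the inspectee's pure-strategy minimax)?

The worst case (largest entry) in each column is day 1: 12, day 2: 11, day 3: 6, day 4: 15.
The best (smallest) of these is 6.

6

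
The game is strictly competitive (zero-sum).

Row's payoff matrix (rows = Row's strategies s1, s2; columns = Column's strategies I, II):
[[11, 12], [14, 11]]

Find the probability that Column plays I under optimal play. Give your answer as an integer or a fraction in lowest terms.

Row minima are 11 and 11, so Row's maximin is 11; column maxima are 14 and 12, so Column's minimax is 12. These differ, so the equilibrium is in mixed strategies.
Let Column play I with probability q. Row is indifferent when 11q + 12(1−q) = 14q + 11(1−q), giving q = 1/4.

1/4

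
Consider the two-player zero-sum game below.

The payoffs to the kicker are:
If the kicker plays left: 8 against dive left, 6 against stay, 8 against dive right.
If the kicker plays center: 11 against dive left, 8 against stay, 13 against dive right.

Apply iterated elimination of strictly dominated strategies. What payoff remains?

Column dive left is strictly dominated by stay for the goalkeeper (6<8, 8<11); eliminate dive left.
Column dive right is strictly dominated by stay for the goalkeeper (6<8, 8<13); eliminate dive right.
Row left is strictly dominated by row center (8>6); eliminate left.
Only (center, stay) remains, with payoff 8.

8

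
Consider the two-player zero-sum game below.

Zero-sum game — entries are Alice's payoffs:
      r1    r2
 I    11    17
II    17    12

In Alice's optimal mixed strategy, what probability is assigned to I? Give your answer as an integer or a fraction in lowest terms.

Row minima are 11 and 12, so Alice's maximin is 12; column maxima are 17 and 17, so Bob's minimax is 17. These differ, so the equilibrium is in mixed strategies.
Let Alice play I with probability p. Bob is indifferent when 11p + 17(1−p) = 17p + 12(1−p), giving p = 5/11.

5/11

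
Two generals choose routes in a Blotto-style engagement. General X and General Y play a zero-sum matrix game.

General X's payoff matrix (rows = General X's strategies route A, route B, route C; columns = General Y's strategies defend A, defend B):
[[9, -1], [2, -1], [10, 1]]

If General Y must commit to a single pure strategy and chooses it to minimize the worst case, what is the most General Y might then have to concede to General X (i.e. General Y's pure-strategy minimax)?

1

The worst case (largest entry) in each column is defend A: 10, defend B: 1.
The best (smallest) of these is 1.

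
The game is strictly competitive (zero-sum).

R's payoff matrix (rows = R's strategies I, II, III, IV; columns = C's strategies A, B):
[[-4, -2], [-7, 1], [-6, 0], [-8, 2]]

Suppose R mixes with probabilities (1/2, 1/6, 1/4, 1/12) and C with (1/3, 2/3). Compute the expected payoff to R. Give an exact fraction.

-20/9

Against (1/3, 2/3), each row's expected payoff is I: -8/3; II: -5/3; III: -2; IV: -4/3.
Taking the (1/2, 1/6, 1/4, 1/12)-weighted average: (1/2)·(-8/3) + (1/6)·(-5/3) + (1/4)·(-2) + (1/12)·(-4/3) = -20/9.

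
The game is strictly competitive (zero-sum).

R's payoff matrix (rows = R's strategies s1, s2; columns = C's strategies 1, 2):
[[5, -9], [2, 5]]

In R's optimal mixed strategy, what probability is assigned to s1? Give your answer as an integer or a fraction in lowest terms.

3/17

Row minima are -9 and 2, so R's maximin is 2; column maxima are 5 and 5, so C's minimax is 5. These differ, so the equilibrium is in mixed strategies.
Let R play s1 with probability p. C is indifferent when 5p + 2(1−p) = −9p + 5(1−p), giving p = 3/17.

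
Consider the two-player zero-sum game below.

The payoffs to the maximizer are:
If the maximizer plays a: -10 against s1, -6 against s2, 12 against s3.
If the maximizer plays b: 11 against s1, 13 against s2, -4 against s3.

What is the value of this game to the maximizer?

Column s2 is strictly dominated by s1 for the minimizer (it gives the maximizer more in every row).
The remaining 2×2 game on (a, b) × (s1, s3) has no saddle point. Let the maximizer play a with probability p; indifference gives −10p + 11(1−p) = 12p − 4(1−p), so p = 15/37.
Similarly the minimizer's optimal q on s1 is 16/37, and the value is -10·(16/37) + (12)·(21/37) = 92/37.

92/37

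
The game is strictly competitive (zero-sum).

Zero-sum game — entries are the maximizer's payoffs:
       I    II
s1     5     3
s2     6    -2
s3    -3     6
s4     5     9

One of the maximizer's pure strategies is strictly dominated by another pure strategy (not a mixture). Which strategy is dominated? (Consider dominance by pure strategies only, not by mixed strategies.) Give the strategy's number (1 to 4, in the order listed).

3

Compare s3 with s4: 5 > -3, 9 > 6.
So s4 strictly dominates s3 for the maximizer; s3 is strictly dominated.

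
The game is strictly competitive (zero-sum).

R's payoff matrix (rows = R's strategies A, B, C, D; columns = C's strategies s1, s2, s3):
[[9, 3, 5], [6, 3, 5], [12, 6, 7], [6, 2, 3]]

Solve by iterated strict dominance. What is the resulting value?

Column s3 is strictly dominated by s2 for C (3<5, 3<5, 6<7, 2<3); eliminate s3.
Row B is strictly dominated by row C (12>6, 6>3); eliminate B.
Column s1 is strictly dominated by s2 for C (3<9, 6<12, 2<6); eliminate s1.
Row D is strictly dominated by row A (3>2); eliminate D.
Row A is strictly dominated by row C (6>3); eliminate A.
Only (C, s2) remains, with payoff 6.

6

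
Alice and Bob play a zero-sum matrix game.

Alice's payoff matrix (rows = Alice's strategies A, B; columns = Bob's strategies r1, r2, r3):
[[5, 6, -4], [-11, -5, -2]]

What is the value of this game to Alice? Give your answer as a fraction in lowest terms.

-3

Column r2 is strictly dominated by r1 for Bob (it gives Alice more in every row).
The remaining 2×2 game on (A, B) × (r1, r3) has no saddle point. Let Alice play A with probability p; indifference gives 5p − 11(1−p) = −4p − 2(1−p), so p = 1/2.
Similarly Bob's optimal q on r1 is 1/9, and the value is 5·(1/9) + (-4)·(8/9) = -3.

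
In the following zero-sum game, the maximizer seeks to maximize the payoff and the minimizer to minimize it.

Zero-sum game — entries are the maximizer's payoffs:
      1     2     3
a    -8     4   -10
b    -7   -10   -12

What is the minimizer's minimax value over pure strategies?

-10

The worst case (largest entry) in each column is 1: -7, 2: 4, 3: -10.
The best (smallest) of these is -10.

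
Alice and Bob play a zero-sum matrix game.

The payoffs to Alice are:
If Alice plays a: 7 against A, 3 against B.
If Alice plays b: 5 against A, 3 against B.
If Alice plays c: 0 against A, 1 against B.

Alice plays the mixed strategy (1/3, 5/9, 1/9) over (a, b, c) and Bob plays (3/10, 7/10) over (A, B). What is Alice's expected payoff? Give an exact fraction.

Against (3/10, 7/10), each row's expected payoff is a: 21/5; b: 18/5; c: 7/10.
Taking the (1/3, 5/9, 1/9)-weighted average: (1/3)·(21/5) + (5/9)·(18/5) + (1/9)·(7/10) = 313/90.

313/90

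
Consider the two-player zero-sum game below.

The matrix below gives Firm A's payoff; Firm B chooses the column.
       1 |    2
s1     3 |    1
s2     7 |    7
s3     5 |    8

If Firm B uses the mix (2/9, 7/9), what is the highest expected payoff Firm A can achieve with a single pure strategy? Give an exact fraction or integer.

s1: (3)·(2/9) + (1)·(7/9) = 13/9.
s2: (7)·(2/9) + (7)·(7/9) = 7.
s3: (5)·(2/9) + (8)·(7/9) = 22/3.
The best pure response is s3 with expected payoff 22/3.

22/3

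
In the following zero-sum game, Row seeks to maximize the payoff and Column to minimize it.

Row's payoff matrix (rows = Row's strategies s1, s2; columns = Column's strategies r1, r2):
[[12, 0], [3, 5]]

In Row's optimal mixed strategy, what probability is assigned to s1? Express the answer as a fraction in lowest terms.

1/7

Row minima are 0 and 3, so Row's maximin is 3; column maxima are 12 and 5, so Column's minimax is 5. These differ, so the equilibrium is in mixed strategies.
Let Row play s1 with probability p. Column is indifferent when 12p + 3(1−p) = 5(1−p), giving p = 1/7.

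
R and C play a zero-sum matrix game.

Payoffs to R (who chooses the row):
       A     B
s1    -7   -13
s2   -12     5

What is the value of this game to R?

Row minima are -13 and -12, so R's maximin is -12; column maxima are -7 and 5, so C's minimax is -7. These differ, so the equilibrium is in mixed strategies.
Let R play s1 with probability p. C is indifferent when −7p − 12(1−p) = −13p + 5(1−p), giving p = 17/23.
Let C play A with probability q. R is indifferent when −7q − 13(1−q) = −12q + 5(1−q), giving q = 18/23.
The value is -7·(18/23) + (-13)·(5/23) = -191/23.

-191/23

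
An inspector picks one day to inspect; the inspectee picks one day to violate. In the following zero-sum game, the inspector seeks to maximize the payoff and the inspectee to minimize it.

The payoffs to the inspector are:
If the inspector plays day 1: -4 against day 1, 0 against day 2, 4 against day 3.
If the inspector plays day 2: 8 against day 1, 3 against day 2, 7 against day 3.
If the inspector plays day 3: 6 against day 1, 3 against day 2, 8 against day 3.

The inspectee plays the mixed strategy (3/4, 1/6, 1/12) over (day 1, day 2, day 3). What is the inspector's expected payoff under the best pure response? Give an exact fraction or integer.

day 1: (-4)·(3/4) + (0)·(1/6) + (4)·(1/12) = -8/3.
day 2: (8)·(3/4) + (3)·(1/6) + (7)·(1/12) = 85/12.
day 3: (6)·(3/4) + (3)·(1/6) + (8)·(1/12) = 17/3.
The best pure response is day 2 with expected payoff 85/12.

85/12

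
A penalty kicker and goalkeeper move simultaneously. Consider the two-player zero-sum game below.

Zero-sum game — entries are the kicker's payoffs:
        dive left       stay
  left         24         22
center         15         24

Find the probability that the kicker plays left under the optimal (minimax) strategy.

Row minima are 22 and 15, so the kicker's maximin is 22; column maxima are 24 and 24, so the goalkeeper's minimax is 24. These differ, so the equilibrium is in mixed strategies.
Let the kicker play left with probability p. The goalkeeper is indifferent when 24p + 15(1−p) = 22p + 24(1−p), giving p = 9/11.

9/11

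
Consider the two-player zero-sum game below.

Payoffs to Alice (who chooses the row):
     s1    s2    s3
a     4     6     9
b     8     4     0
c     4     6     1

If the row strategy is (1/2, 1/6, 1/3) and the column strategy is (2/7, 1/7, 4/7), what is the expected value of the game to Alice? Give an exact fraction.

Against (2/7, 1/7, 4/7), each row's expected payoff is a: 50/7; b: 20/7; c: 18/7.
Taking the (1/2, 1/6, 1/3)-weighted average: (1/2)·(50/7) + (1/6)·(20/7) + (1/3)·(18/7) = 103/21.

103/21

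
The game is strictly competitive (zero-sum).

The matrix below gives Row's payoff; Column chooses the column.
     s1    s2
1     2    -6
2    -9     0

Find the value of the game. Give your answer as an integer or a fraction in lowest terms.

-54/17

Row minima are -6 and -9, so Row's maximin is -6; column maxima are 2 and 0, so Column's minimax is 0. These differ, so the equilibrium is in mixed strategies.
Let Row play 1 with probability p. Column is indifferent when 2p − 9(1−p) = −6p, giving p = 9/17.
Let Column play s1 with probability q. Row is indifferent when 2q − 6(1−q) = −9q, giving q = 6/17.
The value is 2·(6/17) + (-6)·(11/17) = -54/17.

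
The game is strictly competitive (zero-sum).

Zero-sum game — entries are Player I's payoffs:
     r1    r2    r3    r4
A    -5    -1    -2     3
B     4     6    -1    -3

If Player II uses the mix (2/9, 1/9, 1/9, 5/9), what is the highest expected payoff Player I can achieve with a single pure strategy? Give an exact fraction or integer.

2/9

A: (-5)·(2/9) + (-1)·(1/9) + (-2)·(1/9) + (3)·(5/9) = 2/9.
B: (4)·(2/9) + (6)·(1/9) + (-1)·(1/9) + (-3)·(5/9) = -2/9.
The best pure response is A with expected payoff 2/9.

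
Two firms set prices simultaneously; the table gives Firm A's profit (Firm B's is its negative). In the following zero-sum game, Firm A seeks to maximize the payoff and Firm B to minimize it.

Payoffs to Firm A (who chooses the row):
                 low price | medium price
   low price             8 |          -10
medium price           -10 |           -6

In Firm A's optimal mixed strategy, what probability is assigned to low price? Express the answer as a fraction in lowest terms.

Row minima are -10 and -10, so Firm A's maximin is -10; column maxima are 8 and -6, so Firm B's minimax is -6. These differ, so the equilibrium is in mixed strategies.
Let Firm A play low price with probability p. Firm B is indifferent when 8p − 10(1−p) = −10p − 6(1−p), giving p = 2/11.

2/11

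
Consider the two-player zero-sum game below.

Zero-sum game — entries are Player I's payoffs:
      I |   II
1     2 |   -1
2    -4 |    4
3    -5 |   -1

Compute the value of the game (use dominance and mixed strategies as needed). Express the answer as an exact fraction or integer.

4/11

Row 3 is strictly dominated by row 2, so Player I never plays it.
The remaining 2×2 game on (1, 2) × (I, II) has no saddle point. Let Player I play 1 with probability p; indifference gives 2p − 4(1−p) = −p + 4(1−p), so p = 8/11.
Similarly Player II's optimal q on I is 5/11, and the value is 2·(5/11) + (-1)·(6/11) = 4/11.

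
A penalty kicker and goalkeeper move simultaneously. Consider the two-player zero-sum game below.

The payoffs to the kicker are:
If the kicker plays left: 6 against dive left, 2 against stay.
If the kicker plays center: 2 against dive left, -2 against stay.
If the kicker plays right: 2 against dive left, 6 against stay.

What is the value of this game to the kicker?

4

Row center is strictly dominated by row left, so the kicker never plays it.
The remaining 2×2 game on (left, right) × (dive left, stay) has no saddle point. Let the kicker play left with probability p; indifference gives 6p + 2(1−p) = 2p + 6(1−p), so p = 1/2.
Similarly the goalkeeper's optimal q on dive left is 1/2, and the value is 6·(1/2) + (2)·(1/2) = 4.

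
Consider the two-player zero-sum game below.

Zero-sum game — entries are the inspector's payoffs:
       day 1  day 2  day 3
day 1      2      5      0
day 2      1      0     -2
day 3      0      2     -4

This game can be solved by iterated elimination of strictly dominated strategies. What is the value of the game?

0

Column day 1 is strictly dominated by day 3 for the inspectee (0<2, -2<1, -4<0); eliminate day 1.
Row day 3 is strictly dominated by row day 1 (5>2, 0>-4); eliminate day 3.
Column day 2 is strictly dominated by day 3 for the inspectee (0<5, -2<0); eliminate day 2.
Row day 2 is strictly dominated by row day 1 (0>-2); eliminate day 2.
Only (day 1, day 3) remains, with payoff 0.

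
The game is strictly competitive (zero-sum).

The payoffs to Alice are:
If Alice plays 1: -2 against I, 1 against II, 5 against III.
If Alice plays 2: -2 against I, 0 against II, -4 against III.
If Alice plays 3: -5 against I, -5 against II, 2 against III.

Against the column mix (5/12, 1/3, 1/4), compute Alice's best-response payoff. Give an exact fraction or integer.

3/4

1: (-2)·(5/12) + (1)·(1/3) + (5)·(1/4) = 3/4.
2: (-2)·(5/12) + (0)·(1/3) + (-4)·(1/4) = -11/6.
3: (-5)·(5/12) + (-5)·(1/3) + (2)·(1/4) = -13/4.
The best pure response is 1 with expected payoff 3/4.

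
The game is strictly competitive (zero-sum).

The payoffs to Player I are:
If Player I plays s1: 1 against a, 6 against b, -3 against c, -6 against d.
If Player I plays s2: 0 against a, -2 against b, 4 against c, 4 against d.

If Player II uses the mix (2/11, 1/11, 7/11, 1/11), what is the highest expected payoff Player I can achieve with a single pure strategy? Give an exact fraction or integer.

s1: (1)·(2/11) + (6)·(1/11) + (-3)·(7/11) + (-6)·(1/11) = -19/11.
s2: (0)·(2/11) + (-2)·(1/11) + (4)·(7/11) + (4)·(1/11) = 30/11.
The best pure response is s2 with expected payoff 30/11.

30/11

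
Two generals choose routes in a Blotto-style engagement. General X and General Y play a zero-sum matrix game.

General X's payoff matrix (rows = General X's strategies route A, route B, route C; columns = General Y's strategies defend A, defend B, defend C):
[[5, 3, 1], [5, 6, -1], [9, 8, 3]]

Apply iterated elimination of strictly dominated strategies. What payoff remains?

Row route A is strictly dominated by row route C (9>5, 8>3, 3>1); eliminate route A.
Row route B is strictly dominated by row route C (9>5, 8>6, 3>-1); eliminate route B.
Column defend A is strictly dominated by defend B for General Y (8<9); eliminate defend A.
Column defend B is strictly dominated by defend C for General Y (3<8); eliminate defend B.
Only (route C, defend C) remains, with payoff 3.

3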